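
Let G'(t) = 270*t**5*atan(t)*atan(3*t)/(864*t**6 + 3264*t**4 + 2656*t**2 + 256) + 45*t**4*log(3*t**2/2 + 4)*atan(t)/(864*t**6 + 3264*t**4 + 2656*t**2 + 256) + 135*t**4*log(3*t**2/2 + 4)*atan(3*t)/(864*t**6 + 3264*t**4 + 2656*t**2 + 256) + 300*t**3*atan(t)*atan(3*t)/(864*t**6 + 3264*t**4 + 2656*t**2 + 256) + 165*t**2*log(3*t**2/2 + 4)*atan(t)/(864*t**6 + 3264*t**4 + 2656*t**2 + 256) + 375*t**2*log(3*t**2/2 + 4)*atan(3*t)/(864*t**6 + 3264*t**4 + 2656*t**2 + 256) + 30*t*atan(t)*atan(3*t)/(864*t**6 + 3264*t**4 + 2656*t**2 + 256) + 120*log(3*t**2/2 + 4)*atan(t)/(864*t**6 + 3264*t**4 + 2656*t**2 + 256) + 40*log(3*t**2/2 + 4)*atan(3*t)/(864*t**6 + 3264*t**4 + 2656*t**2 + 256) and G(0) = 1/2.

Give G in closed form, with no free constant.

G(t) = 5*log(3*t**2/2 + 4)*atan(t)*atan(3*t)/32 + 1/2

The integrand splits into summands that can be handled one at a time.
A general antiderivative is 5*log(3*t**2/2 + 4)*atan(t)*atan(3*t)/32 + C.
The condition gives C = 1/2 - (0) = 1/2.
So G(t) = 5*log(3*t**2/2 + 4)*atan(t)*atan(3*t)/32 + 1/2.
Check: d/dt[5*log(3*t**2/2 + 4)*atan(t)*atan(3*t)/32 + 1/2] = (270*t**5*atan(t)*atan(3*t) + 45*t**4*log(3*t**2/2 + 4)*atan(t) + 135*t**4*log(3*t**2/2 + 4)*atan(3*t) + 300*t**3*atan(t)*atan(3*t) + 165*t**2*log(3*t**2/2 + 4)*atan(t) + 375*t**2*log(3*t**2/2 + 4)*atan(3*t) + 30*t*atan(t)*atan(3*t) + 120*log(3*t**2/2 + 4)*atan(t) + 40*log(3*t**2/2 + 4)*atan(3*t))/(864*t**6 + 3264*t**4 + 2656*t**2 + 256), which equals G'(t).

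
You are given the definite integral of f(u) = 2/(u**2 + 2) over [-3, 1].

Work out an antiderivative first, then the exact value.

Antiderivative: F(u) = sqrt(2)*atan(sqrt(2)*u/2); value = sqrt(2)*atan(sqrt(2)/2) + sqrt(2)*atan(3*sqrt(2)/2)

Differentiate the proposed F(u) back; it has to land on f(u) exactly.
F(u) = sqrt(2)*atan(sqrt(2)*u/2) is an antiderivative of f.
Check: d/du[sqrt(2)*atan(sqrt(2)*u/2)] = 2/(u**2 + 2) = f(u).
F(1) = sqrt(2)*atan(sqrt(2)/2); F(-3) = -sqrt(2)*atan(3*sqrt(2)/2).
Integral = F(1) - F(-3) = sqrt(2)*atan(sqrt(2)/2) + sqrt(2)*atan(3*sqrt(2)/2).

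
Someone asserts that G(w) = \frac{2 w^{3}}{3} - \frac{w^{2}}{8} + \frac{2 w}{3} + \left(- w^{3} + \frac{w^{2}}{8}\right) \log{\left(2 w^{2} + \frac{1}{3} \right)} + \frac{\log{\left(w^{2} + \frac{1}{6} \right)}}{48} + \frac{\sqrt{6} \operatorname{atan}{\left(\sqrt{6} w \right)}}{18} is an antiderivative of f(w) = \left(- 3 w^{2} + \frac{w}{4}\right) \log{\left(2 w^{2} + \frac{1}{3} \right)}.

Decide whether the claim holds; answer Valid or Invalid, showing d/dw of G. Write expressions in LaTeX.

Invalid: d/dw[G] - f = 1, which is not 0.

d/dw[G] = - 3 w^{2} \log{\left(2 w^{2} + \frac{1}{3} \right)} + \frac{w \log{\left(2 w^{2} + \frac{1}{3} \right)}}{4} + 1
d/dw[G] - f(w) = 1 != 0.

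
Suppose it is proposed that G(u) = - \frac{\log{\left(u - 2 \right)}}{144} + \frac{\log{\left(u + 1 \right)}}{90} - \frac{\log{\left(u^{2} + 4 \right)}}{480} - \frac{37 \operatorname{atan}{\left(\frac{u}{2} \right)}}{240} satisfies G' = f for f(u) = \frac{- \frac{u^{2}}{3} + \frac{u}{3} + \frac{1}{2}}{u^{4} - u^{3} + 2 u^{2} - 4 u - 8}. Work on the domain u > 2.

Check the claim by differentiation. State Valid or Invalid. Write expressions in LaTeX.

d/du[G] = \frac{- 2 u^{2} + 2 u + 3}{6 u^{4} - 6 u^{3} + 12 u^{2} - 24 u - 48}
This equals f(u) exactly, so the claim holds.

Valid - differentiating G returns exactly f.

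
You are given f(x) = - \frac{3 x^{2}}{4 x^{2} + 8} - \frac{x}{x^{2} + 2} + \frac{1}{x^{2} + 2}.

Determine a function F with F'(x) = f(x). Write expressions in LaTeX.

Integrate term by term and add the pieces.
Check: d/dx[- \frac{3 x + 2 \log{\left(x^{2} + 2 \right)} - 5 \sqrt{2} \operatorname{atan}{\left(\frac{\sqrt{2} x}{2} \right)}}{4}] = \frac{- 3 x^{2} - 4 x + 4}{4 x^{2} + 8}, which equals f(x).

An antiderivative is F(x) = - \frac{3 x + 2 \log{\left(x^{2} + 2 \right)} - 5 \sqrt{2} \operatorname{atan}{\left(\frac{\sqrt{2} x}{2} \right)}}{4}.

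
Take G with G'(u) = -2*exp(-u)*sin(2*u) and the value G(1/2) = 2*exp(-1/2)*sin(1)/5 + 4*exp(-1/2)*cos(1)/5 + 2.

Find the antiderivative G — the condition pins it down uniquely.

Since d/du undoes antidifferentiation here, G(u) must give back the stated G'(u).
A general antiderivative is 2*exp(-u)*sin(2*u)/5 + 4*exp(-u)*cos(2*u)/5 + C.
The condition gives C = 2*exp(-1/2)*sin(1)/5 + 4*exp(-1/2)*cos(1)/5 + 2 - (2*exp(-1/2)*sin(1)/5 + 4*exp(-1/2)*cos(1)/5) = 2.
So G(u) = 2 + 2*exp(-u)*sin(2*u)/5 + 4*exp(-u)*cos(2*u)/5.
Check: d/du[2 + 2*exp(-u)*sin(2*u)/5 + 4*exp(-u)*cos(2*u)/5] = -2*exp(-u)*sin(2*u) = G'(u).

G(u) = 2 + 2*exp(-u)*sin(2*u)/5 + 4*exp(-u)*cos(2*u)/5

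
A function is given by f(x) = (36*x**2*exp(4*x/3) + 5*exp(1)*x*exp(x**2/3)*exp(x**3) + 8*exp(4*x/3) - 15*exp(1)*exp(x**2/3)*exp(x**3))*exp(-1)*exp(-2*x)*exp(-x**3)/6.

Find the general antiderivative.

F(x) = 5*exp(-2*x)*exp(x**2/3)/4 - 2*exp(-1)*exp(-2*x/3)*exp(-x**3) + C

Any candidate F(x) must reproduce f(x) exactly when differentiated.
Check: d/dx[5*exp(-2*x)*exp(x**2/3)/4 - 2*exp(-1)*exp(-2*x/3)*exp(-x**3)] = (36*x**2*exp(2*x) + 5*exp(1)*x*exp(2*x/3)*exp(x**2/3)*exp(x**3) - 15*exp(1)*exp(2*x/3)*exp(x**2/3)*exp(x**3) + 8*exp(2*x))*exp(-1)*exp(-8*x/3)*exp(-x**3)/6, which equals f(x).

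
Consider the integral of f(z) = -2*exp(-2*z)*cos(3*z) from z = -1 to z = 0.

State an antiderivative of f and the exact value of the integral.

Antiderivative: F(z) = 2*(-3*sin(3*z) + 2*cos(3*z))*exp(-2*z)/13; value = -6*exp(2)*sin(3)/13 + 4/13 - 4*exp(2)*cos(3)/13

Whatever form F(z) takes, F'(z) = f(z) is non-negotiable.
F(z) = 2*(-3*sin(3*z) + 2*cos(3*z))*exp(-2*z)/13 is an antiderivative of f.
Check: d/dz[2*(-3*sin(3*z) + 2*cos(3*z))*exp(-2*z)/13] = -2*exp(-2*z)*cos(3*z) = f(z).
F(0) = 4/13; F(-1) = 4*exp(2)*cos(3)/13 + 6*exp(2)*sin(3)/13.
Integral = F(0) - F(-1) = -6*exp(2)*sin(3)/13 + 4/13 - 4*exp(2)*cos(3)/13.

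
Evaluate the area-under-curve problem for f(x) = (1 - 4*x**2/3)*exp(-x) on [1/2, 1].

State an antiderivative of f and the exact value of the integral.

Antiderivative: F(x) = (4*x**2 + 8*x + 5)*exp(-x)/3; value = -10*exp(-1/2)/3 + 17*exp(-1)/3

f has the shape u'v + uv' for u = 4*x**2/3 + 8*x/3 + 5/3 and v = exp(-x) — it is the derivative of the product u*v.
F(x) = (4*x**2 + 8*x + 5)*exp(-x)/3 is an antiderivative of f.
Check: d/dx[(4*x**2 + 8*x + 5)*exp(-x)/3] = (3 - 4*x**2)*exp(-x)/3, which equals f(x).
F(1) = 17*exp(-1)/3; F(1/2) = 10*exp(-1/2)/3.
Integral = F(1) - F(1/2) = -10*exp(-1/2)/3 + 17*exp(-1)/3.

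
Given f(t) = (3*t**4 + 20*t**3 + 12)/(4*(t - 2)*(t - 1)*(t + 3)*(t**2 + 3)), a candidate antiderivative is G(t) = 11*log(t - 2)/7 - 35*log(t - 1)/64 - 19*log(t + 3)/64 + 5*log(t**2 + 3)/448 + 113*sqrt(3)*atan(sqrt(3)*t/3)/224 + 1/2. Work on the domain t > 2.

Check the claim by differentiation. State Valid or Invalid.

d/dt[G] = (3*t**4 + 20*t**3 + 12)/(4*t**5 - 16*t**3 + 24*t**2 - 84*t + 72)
This equals f(t) exactly, so the claim holds.

Valid - the claim checks out under differentiation.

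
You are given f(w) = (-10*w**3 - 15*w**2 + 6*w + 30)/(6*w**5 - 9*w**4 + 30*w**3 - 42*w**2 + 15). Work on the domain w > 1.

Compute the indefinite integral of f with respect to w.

Factor the denominator (3*(w - 1)**2*(2*w + 1)*(w**2 + 5)) and decompose: f = (139*w - 80)/(162*(w**2 + 5)) + 56/(81*(2*w + 1)) - 65/(54*(w - 1)) + 11/(54*(w - 1)**2); each piece integrates to a log, atan, or power term.
Check: d/dw[(-390*(w - 1)*log(w - 1) + 112*(w - 1)*log(w + 1/2) + 139*(w - 1)*log(w**2 + 5) - 32*sqrt(5)*(w - 1)*atan(sqrt(5)*w/5) - 66)/(324*(w - 1))] = (-10*w**3 - 15*w**2 + 6*w + 30)/(6*w**5 - 9*w**4 + 30*w**3 - 42*w**2 + 15) = f(w).

F(w) = (-390*(w - 1)*log(w - 1) + 112*(w - 1)*log(w + 1/2) + 139*(w - 1)*log(w**2 + 5) - 32*sqrt(5)*(w - 1)*atan(sqrt(5)*w/5) - 66)/(324*(w - 1)) + C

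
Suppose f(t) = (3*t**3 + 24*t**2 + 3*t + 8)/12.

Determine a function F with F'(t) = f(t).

A candidate is checked by its d/dt: the result must match f(t).
Check: d/dt[t*(3*t**3 + 32*t**2 + 6*t + 32)/48] = t**3/4 + 2*t**2 + t/4 + 2/3, which equals f(t).

An antiderivative is F(t) = t*(3*t**3 + 32*t**2 + 6*t + 32)/48.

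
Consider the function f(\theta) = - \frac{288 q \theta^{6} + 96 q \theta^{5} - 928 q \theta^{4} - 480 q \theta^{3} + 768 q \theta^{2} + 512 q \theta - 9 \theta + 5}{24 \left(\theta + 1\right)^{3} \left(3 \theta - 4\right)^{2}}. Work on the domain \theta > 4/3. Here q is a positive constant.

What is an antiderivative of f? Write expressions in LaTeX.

An antiderivative is F(\theta) = \frac{- 16 q \theta^{2} \left(\theta + 1\right)^{2} \left(3 \theta - 4\right) - 1}{24 \left(\theta + 1\right)^{2} \left(3 \theta - 4\right)}.

An antiderivative F(\theta) passes only if d/d\theta[F] lands on f(\theta) exactly.
Check: d/d\theta[\frac{- 16 q \theta^{2} \left(\theta + 1\right)^{2} \left(3 \theta - 4\right) - 1}{24 \left(\theta + 1\right)^{2} \left(3 \theta - 4\right)}] = \frac{- 288 q \theta^{6} - 96 q \theta^{5} + 928 q \theta^{4} + 480 q \theta^{3} - 768 q \theta^{2} - 512 q \theta + 9 \theta - 5}{216 \theta^{5} + 72 \theta^{4} - 696 \theta^{3} - 360 \theta^{2} + 576 \theta + 384}, which equals f(\theta).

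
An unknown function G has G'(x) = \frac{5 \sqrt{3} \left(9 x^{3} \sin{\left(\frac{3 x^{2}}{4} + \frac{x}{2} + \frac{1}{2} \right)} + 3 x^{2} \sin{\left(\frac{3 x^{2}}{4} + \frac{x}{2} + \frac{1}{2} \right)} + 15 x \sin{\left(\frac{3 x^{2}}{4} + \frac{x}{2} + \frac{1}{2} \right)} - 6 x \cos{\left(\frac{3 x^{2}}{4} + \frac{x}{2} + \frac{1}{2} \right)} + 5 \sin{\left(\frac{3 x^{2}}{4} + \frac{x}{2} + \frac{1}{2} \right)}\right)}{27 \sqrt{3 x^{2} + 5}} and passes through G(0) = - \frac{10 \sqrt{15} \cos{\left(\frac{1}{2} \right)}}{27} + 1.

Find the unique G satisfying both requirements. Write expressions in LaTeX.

Recognize the product-rule pattern: G'(x) = u'v + uv' with u = - \frac{10 \sqrt{x^{2} + \frac{5}{3}}}{9}, v = \cos{\left(\frac{3 x^{2}}{4} + \frac{x}{2} + \frac{1}{2} \right)}, so integration by parts undoes it.
A general antiderivative is - \frac{10 \sqrt{x^{2} + \frac{5}{3}} \cos{\left(\frac{3 x^{2}}{4} + \frac{x}{2} + \frac{1}{2} \right)}}{9} + C.
The condition gives C = - \frac{10 \sqrt{15} \cos{\left(\frac{1}{2} \right)}}{27} + 1 - (- \frac{10 \sqrt{15} \cos{\left(\frac{1}{2} \right)}}{27}) = 1.
So G(x) = - \frac{10 \sqrt{3} \sqrt{3 x^{2} + 5} \cos{\left(\frac{3 x^{2}}{4} + \frac{x}{2} + \frac{1}{2} \right)} - 27}{27}.
Check: d/dx[- \frac{10 \sqrt{3} \sqrt{3 x^{2} + 5} \cos{\left(\frac{3 x^{2}}{4} + \frac{x}{2} + \frac{1}{2} \right)} - 27}{27}] = \frac{45 \sqrt{3} x^{3} \sin{\left(\frac{3 x^{2}}{4} + \frac{x}{2} + \frac{1}{2} \right)} + 15 \sqrt{3} x^{2} \sin{\left(\frac{3 x^{2}}{4} + \frac{x}{2} + \frac{1}{2} \right)} + 75 \sqrt{3} x \sin{\left(\frac{3 x^{2}}{4} + \frac{x}{2} + \frac{1}{2} \right)} - 30 \sqrt{3} x \cos{\left(\frac{3 x^{2}}{4} + \frac{x}{2} + \frac{1}{2} \right)} + 25 \sqrt{3} \sin{\left(\frac{3 x^{2}}{4} + \frac{x}{2} + \frac{1}{2} \right)}}{27 \sqrt{3 x^{2} + 5}}, which equals G'(x).

G(x) = - \frac{10 \sqrt{3} \sqrt{3 x^{2} + 5} \cos{\left(\frac{3 x^{2}}{4} + \frac{x}{2} + \frac{1}{2} \right)} - 27}{27}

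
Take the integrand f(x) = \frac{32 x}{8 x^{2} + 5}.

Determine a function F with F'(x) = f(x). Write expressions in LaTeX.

The substitution u = 4 x^{2} + \frac{5}{2} works: f is exactly (dF/du)*(du/dx) for that inner function.
Check: d/dx[2 \log{\left(4 x^{2} + \frac{5}{2} \right)}] = \frac{32 x}{8 x^{2} + 5} = f(x).

An antiderivative is F(x) = 2 \log{\left(4 x^{2} + \frac{5}{2} \right)}.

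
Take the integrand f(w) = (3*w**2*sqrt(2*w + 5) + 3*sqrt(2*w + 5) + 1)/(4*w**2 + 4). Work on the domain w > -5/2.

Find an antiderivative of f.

An antiderivative is F(w) = (2*w*sqrt(2*w + 5) + 5*sqrt(2*w + 5) + atan(w))/4.

An antiderivative F(w) passes only if d/dw[F] lands on f(w) exactly.
Check: d/dw[(2*w*sqrt(2*w + 5) + 5*sqrt(2*w + 5) + atan(w))/4] = (6*w**3 + 15*w**2 + 6*w + sqrt(2*w + 5) + 15)/(4*w**2*sqrt(2*w + 5) + 4*sqrt(2*w + 5)), which equals f(w).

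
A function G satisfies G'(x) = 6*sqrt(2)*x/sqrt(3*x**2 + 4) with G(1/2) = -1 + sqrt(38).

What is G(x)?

G'(x) matches the chain-rule pattern g'(h)*h' with inner function h(x) = 3*x**2/2 + 2; substituting u = h(x) collapses the integral.
A general antiderivative is 4*sqrt(3*x**2/2 + 2) + C.
The condition gives C = -1 + sqrt(38) - (sqrt(38)) = -1.
So G(x) = sqrt(2)*(4*sqrt(3*x**2 + 4) - sqrt(2))/2.
Check: d/dx[sqrt(2)*(4*sqrt(3*x**2 + 4) - sqrt(2))/2] = 6*sqrt(2)*x/sqrt(3*x**2 + 4) = G'(x).

G(x) = sqrt(2)*(4*sqrt(3*x**2 + 4) - sqrt(2))/2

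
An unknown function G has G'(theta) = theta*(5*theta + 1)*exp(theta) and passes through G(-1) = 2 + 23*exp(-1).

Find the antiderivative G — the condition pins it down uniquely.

Recognize the product-rule pattern: G'(theta) = u'v + uv' with u = 5*theta**2 - 9*theta + 9, v = exp(theta), so integration by parts undoes it.
A general antiderivative is (5*theta**2 - 9*theta + 9)*exp(theta) + C.
The condition gives C = 2 + 23*exp(-1) - (23*exp(-1)) = 2.
So G(theta) = (5*theta**2 - 9*theta + 9)*exp(theta) + 2.
Check: d/dtheta[(5*theta**2 - 9*theta + 9)*exp(theta) + 2] = 5*theta**2*exp(theta) + theta*exp(theta), which equals G'(theta).

G(theta) = (5*theta**2 - 9*theta + 9)*exp(theta) + 2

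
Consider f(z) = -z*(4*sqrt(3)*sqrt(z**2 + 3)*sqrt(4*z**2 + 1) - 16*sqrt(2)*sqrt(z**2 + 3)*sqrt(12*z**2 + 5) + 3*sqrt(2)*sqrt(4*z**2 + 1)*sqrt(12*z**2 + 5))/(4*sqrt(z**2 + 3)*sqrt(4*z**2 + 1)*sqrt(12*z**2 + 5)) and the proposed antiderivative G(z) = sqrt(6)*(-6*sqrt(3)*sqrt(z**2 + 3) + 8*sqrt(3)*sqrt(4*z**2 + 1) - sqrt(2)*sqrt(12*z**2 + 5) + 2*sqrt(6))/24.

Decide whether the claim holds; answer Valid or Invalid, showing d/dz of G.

Valid: G'(z) = f(z).

d/dz[G] = (-4*sqrt(3)*z*sqrt(z**2 + 3)*sqrt(4*z**2 + 1) + 16*sqrt(2)*z*sqrt(z**2 + 3)*sqrt(12*z**2 + 5) - 3*sqrt(2)*z*sqrt(4*z**2 + 1)*sqrt(12*z**2 + 5))/(4*sqrt(z**2 + 3)*sqrt(4*z**2 + 1)*sqrt(12*z**2 + 5))
This equals f(z) exactly, so the claim holds.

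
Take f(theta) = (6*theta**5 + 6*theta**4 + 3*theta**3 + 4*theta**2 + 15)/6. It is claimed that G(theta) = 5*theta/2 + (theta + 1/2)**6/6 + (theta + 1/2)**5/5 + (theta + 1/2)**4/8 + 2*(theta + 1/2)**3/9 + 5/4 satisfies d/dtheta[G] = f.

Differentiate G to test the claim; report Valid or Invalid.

Invalid: d/dtheta[G] - f = 5*theta**4/2 + 9*theta**3/2 + 7*theta**2/2 + 89*theta/48 + 31/96, which is not 0.

d/dtheta[G] = theta**5 + 7*theta**4/2 + 5*theta**3 + 25*theta**2/6 + 89*theta/48 + 271/96
d/dtheta[G] - f(theta) = 5*theta**4/2 + 9*theta**3/2 + 7*theta**2/2 + 89*theta/48 + 31/96 != 0.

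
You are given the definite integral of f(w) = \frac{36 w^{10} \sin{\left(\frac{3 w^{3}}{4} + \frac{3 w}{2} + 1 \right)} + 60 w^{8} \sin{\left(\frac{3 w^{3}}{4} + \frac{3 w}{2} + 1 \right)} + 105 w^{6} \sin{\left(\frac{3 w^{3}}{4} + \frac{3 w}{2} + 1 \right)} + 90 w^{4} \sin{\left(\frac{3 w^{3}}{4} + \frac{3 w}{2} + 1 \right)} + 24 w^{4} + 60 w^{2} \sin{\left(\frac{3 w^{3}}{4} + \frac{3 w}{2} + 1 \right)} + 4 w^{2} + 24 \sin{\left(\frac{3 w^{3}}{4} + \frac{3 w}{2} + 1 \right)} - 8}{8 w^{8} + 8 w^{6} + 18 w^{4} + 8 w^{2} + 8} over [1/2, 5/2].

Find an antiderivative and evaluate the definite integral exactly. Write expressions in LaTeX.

An antiderivative F(w) passes only if d/dw[F] lands on f(w) exactly.
F(w) = - \frac{w}{w^{4} + \frac{w^{2}}{2} + 1} - 2 \cos{\left(\frac{3 w^{3}}{4} + \frac{3 w}{2} + 1 \right)} is an antiderivative of f.
Check: d/dw[- \frac{w}{w^{4} + \frac{w^{2}}{2} + 1} - 2 \cos{\left(\frac{3 w^{3}}{4} + \frac{3 w}{2} + 1 \right)}] = \frac{36 w^{10} \sin{\left(\frac{3 w^{3}}{4} + \frac{3 w}{2} + 1 \right)} + 60 w^{8} \sin{\left(\frac{3 w^{3}}{4} + \frac{3 w}{2} + 1 \right)} + 105 w^{6} \sin{\left(\frac{3 w^{3}}{4} + \frac{3 w}{2} + 1 \right)} + 90 w^{4} \sin{\left(\frac{3 w^{3}}{4} + \frac{3 w}{2} + 1 \right)} + 24 w^{4} + 60 w^{2} \sin{\left(\frac{3 w^{3}}{4} + \frac{3 w}{2} + 1 \right)} + 4 w^{2} + 24 \sin{\left(\frac{3 w^{3}}{4} + \frac{3 w}{2} + 1 \right)} - 8}{8 w^{8} + 8 w^{6} + 18 w^{4} + 8 w^{2} + 8} = f(w).
F(5/2) = - \frac{40}{691} - 2 \cos{\left(\frac{527}{32} \right)}; F(1/2) = - \frac{8}{19} - 2 \cos{\left(\frac{59}{32} \right)}.
Integral = F(5/2) - F(1/2) = 2 \cos{\left(\frac{59}{32} \right)} + \frac{4768}{13129} - 2 \cos{\left(\frac{527}{32} \right)}.

Antiderivative: F(w) = - \frac{w}{w^{4} + \frac{w^{2}}{2} + 1} - 2 \cos{\left(\frac{3 w^{3}}{4} + \frac{3 w}{2} + 1 \right)}; value = 2 \cos{\left(\frac{59}{32} \right)} + \frac{4768}{13129} - 2 \cos{\left(\frac{527}{32} \right)}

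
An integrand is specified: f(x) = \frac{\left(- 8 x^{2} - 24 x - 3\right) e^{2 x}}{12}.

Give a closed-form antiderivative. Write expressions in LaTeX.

An antiderivative is F(x) = - \frac{x^{2} e^{2 x}}{3} - \frac{2 x e^{2 x}}{3} + \frac{5 e^{2 x}}{24}.

f has the shape u'v + uv' for u = - \frac{x^{2}}{3} - \frac{2 x}{3} + \frac{5}{24} and v = e^{2 x} — it is the derivative of the product u*v.
Check: d/dx[- \frac{x^{2} e^{2 x}}{3} - \frac{2 x e^{2 x}}{3} + \frac{5 e^{2 x}}{24}] = - \frac{2 x^{2} e^{2 x}}{3} - 2 x e^{2 x} - \frac{e^{2 x}}{4}, which equals f(x).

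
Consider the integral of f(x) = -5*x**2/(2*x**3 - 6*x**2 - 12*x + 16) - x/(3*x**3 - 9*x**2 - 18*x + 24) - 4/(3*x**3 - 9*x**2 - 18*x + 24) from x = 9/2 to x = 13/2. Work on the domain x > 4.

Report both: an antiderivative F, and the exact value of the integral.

Antiderivative: F(x) = -64*log(x - 4)/27 + 25*log(x - 1)/54 - 16*log(x + 2)/27; value = -64*log(5/2)/27 - 64*log(2)/27 - 16*log(17/2)/27 - 25*log(7/2)/54 + 25*log(11/2)/54 + 16*log(13/2)/27

The denominator factors as 6*(x - 4)*(x - 1)*(x + 2); partial fractions split f into directly integrable pieces: -16/(27*(x + 2)) + 25/(54*(x - 1)) - 64/(27*(x - 4)).
F(x) = -64*log(x - 4)/27 + 25*log(x - 1)/54 - 16*log(x + 2)/27 is an antiderivative of f.
Check: d/dx[-64*log(x - 4)/27 + 25*log(x - 1)/54 - 16*log(x + 2)/27] = (-15*x**2 - 2*x - 8)/(6*x**3 - 18*x**2 - 36*x + 48), which equals f(x).
F(13/2) = -64*log(5/2)/27 - 16*log(17/2)/27 + 25*log(11/2)/54; F(9/2) = -16*log(13/2)/27 + 25*log(7/2)/54 + 64*log(2)/27.
Integral = F(13/2) - F(9/2) = -64*log(5/2)/27 - 64*log(2)/27 - 16*log(17/2)/27 - 25*log(7/2)/54 + 25*log(11/2)/54 + 16*log(13/2)/27.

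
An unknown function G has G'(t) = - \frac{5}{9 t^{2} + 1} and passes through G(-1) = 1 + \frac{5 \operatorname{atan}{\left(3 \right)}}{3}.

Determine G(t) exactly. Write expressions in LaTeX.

G(t) = 1 - \frac{5 \operatorname{atan}{\left(3 t \right)}}{3}

Whatever form G(t) takes, its d/dt must return the stated G'(t).
A general antiderivative is - \frac{5 \operatorname{atan}{\left(3 t \right)}}{3} + C.
The condition gives C = 1 + \frac{5 \operatorname{atan}{\left(3 \right)}}{3} - (\frac{5 \operatorname{atan}{\left(3 \right)}}{3}) = 1.
So G(t) = 1 - \frac{5 \operatorname{atan}{\left(3 t \right)}}{3}.
Check: d/dt[1 - \frac{5 \operatorname{atan}{\left(3 t \right)}}{3}] = - \frac{5}{9 t^{2} + 1} = G'(t).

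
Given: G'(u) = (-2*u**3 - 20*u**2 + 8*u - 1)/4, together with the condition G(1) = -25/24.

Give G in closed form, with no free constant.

G(u) = u*(-3*u**3 - 40*u**2 + 24*u - 6)/24

Differentiate the proposed G(u) back; it has to land on the given G'(u).
A general antiderivative is -u**4/8 - 5*u**3/3 + u**2 - u/4 + C.
The condition gives C = -25/24 - (-25/24) = 0.
So G(u) = u*(-3*u**3 - 40*u**2 + 24*u - 6)/24.
Check: d/du[u*(-3*u**3 - 40*u**2 + 24*u - 6)/24] = -u**3/2 - 5*u**2 + 2*u - 1/4, which equals G'(u).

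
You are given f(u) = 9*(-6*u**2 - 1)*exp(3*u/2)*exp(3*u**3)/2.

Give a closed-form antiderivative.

An antiderivative is F(u) = -3*exp(3*u/2)*exp(3*u**3).

f matches the chain-rule pattern g'(h)*h' with inner function h(u) = 3*u**3 + 3*u/2; substituting w = h(u) collapses the integral.
Check: d/du[-3*exp(3*u/2)*exp(3*u**3)] = -27*u**2*exp(3*u/2)*exp(3*u**3) - 9*exp(3*u/2)*exp(3*u**3)/2, which equals f(u).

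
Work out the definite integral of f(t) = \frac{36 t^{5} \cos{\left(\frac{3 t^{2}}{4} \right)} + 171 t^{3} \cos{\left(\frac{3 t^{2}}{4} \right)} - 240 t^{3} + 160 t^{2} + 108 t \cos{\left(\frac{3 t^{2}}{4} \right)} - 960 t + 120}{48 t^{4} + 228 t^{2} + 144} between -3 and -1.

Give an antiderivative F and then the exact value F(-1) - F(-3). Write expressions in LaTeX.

Antiderivative: F(t) = - \frac{5 \log{\left(4 t^{2} + 3 \right)}}{2} + \frac{\sin{\left(\frac{3 t^{2}}{4} \right)}}{2} + \frac{5 \operatorname{atan}{\left(\frac{t}{2} \right)}}{3}; value = - \frac{5 \log{\left(7 \right)}}{2} - \frac{5 \operatorname{atan}{\left(\frac{1}{2} \right)}}{3} - \frac{\sin{\left(\frac{27}{4} \right)}}{2} + \frac{\sin{\left(\frac{3}{4} \right)}}{2} + \frac{5 \operatorname{atan}{\left(\frac{3}{2} \right)}}{3} + \frac{5 \log{\left(39 \right)}}{2}

Recover f(t) by differentiating a candidate F(t); any mismatch rules it out.
F(t) = - \frac{5 \log{\left(4 t^{2} + 3 \right)}}{2} + \frac{\sin{\left(\frac{3 t^{2}}{4} \right)}}{2} + \frac{5 \operatorname{atan}{\left(\frac{t}{2} \right)}}{3} is an antiderivative of f.
Check: d/dt[- \frac{5 \log{\left(4 t^{2} + 3 \right)}}{2} + \frac{\sin{\left(\frac{3 t^{2}}{4} \right)}}{2} + \frac{5 \operatorname{atan}{\left(\frac{t}{2} \right)}}{3}] = \frac{36 t^{5} \cos{\left(\frac{3 t^{2}}{4} \right)} + 171 t^{3} \cos{\left(\frac{3 t^{2}}{4} \right)} - 240 t^{3} + 160 t^{2} + 108 t \cos{\left(\frac{3 t^{2}}{4} \right)} - 960 t + 120}{48 t^{4} + 228 t^{2} + 144} = f(t).
F(-1) = - \frac{5 \log{\left(7 \right)}}{2} - \frac{5 \operatorname{atan}{\left(\frac{1}{2} \right)}}{3} + \frac{\sin{\left(\frac{3}{4} \right)}}{2}; F(-3) = - \frac{5 \log{\left(39 \right)}}{2} - \frac{5 \operatorname{atan}{\left(\frac{3}{2} \right)}}{3} + \frac{\sin{\left(\frac{27}{4} \right)}}{2}.
Integral = F(-1) - F(-3) = - \frac{5 \log{\left(7 \right)}}{2} - \frac{5 \operatorname{atan}{\left(\frac{1}{2} \right)}}{3} - \frac{\sin{\left(\frac{27}{4} \right)}}{2} + \frac{\sin{\left(\frac{3}{4} \right)}}{2} + \frac{5 \operatorname{atan}{\left(\frac{3}{2} \right)}}{3} + \frac{5 \log{\left(39 \right)}}{2}.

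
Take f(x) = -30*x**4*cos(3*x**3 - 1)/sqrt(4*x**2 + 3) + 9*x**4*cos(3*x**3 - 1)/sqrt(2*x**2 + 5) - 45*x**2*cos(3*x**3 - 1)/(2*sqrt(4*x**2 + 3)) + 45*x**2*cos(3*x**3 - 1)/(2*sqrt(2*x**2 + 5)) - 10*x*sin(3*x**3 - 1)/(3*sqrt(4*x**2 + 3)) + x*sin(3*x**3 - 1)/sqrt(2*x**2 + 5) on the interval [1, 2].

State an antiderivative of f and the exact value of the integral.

Antiderivative: F(x) = (sqrt(2*x**2 + 5) - 5*sqrt(4*x**2 + 3)/3)*sin(3*x**3 - 1)/2; value = sqrt(13)*sin(23)/2 + sqrt(7)*sin(2)/3 - 5*sqrt(19)*sin(23)/6

f has the shape u'v + uv' for u = sqrt(2*x**2 + 5)/2 - 5*sqrt(4*x**2 + 3)/6 and v = sin(3*x**3 - 1) — it is the derivative of the product u*v.
F(x) = (sqrt(2*x**2 + 5) - 5*sqrt(4*x**2 + 3)/3)*sin(3*x**3 - 1)/2 is an antiderivative of f.
Check: d/dx[(sqrt(2*x**2 + 5) - 5*sqrt(4*x**2 + 3)/3)*sin(3*x**3 - 1)/2] = (-180*x**4*sqrt(2*x**2 + 5)*cos(3*x**3 - 1) + 54*x**4*sqrt(4*x**2 + 3)*cos(3*x**3 - 1) - 135*x**2*sqrt(2*x**2 + 5)*cos(3*x**3 - 1) + 135*x**2*sqrt(4*x**2 + 3)*cos(3*x**3 - 1) - 20*x*sqrt(2*x**2 + 5)*sin(3*x**3 - 1) + 6*x*sqrt(4*x**2 + 3)*sin(3*x**3 - 1))/(6*sqrt(2*x**2 + 5)*sqrt(4*x**2 + 3)), which equals f(x).
F(2) = sqrt(13)*sin(23)/2 - 5*sqrt(19)*sin(23)/6; F(1) = -sqrt(7)*sin(2)/3.
Integral = F(2) - F(1) = sqrt(13)*sin(23)/2 + sqrt(7)*sin(2)/3 - 5*sqrt(19)*sin(23)/6.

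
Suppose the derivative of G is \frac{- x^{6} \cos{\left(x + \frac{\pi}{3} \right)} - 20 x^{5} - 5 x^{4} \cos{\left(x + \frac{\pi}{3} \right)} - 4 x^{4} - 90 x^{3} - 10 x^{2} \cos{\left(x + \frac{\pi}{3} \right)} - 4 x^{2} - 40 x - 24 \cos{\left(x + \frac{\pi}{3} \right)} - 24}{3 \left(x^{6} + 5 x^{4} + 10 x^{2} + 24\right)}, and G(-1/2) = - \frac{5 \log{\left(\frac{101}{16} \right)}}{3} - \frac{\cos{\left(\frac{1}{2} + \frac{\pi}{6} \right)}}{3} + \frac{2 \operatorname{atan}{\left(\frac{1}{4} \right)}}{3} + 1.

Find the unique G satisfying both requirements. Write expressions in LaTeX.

Whatever form G(x) takes, its d/dx must return the stated G'(x).
A general antiderivative is - \frac{5 \log{\left(x^{4} + x^{2} + 6 \right)}}{3} - \frac{\sin{\left(x + \frac{\pi}{3} \right)}}{3} - \frac{2 \operatorname{atan}{\left(\frac{x}{2} \right)}}{3} + C.
The condition gives C = - \frac{5 \log{\left(\frac{101}{16} \right)}}{3} - \frac{\cos{\left(\frac{1}{2} + \frac{\pi}{6} \right)}}{3} + \frac{2 \operatorname{atan}{\left(\frac{1}{4} \right)}}{3} + 1 - (- \frac{5 \log{\left(\frac{101}{16} \right)}}{3} - \frac{\cos{\left(\frac{1}{2} + \frac{\pi}{6} \right)}}{3} + \frac{2 \operatorname{atan}{\left(\frac{1}{4} \right)}}{3}) = 1.
So G(x) = - \frac{5 \log{\left(x^{4} + x^{2} + 6 \right)}}{3} - \frac{\sin{\left(x + \frac{\pi}{3} \right)}}{3} - \frac{2 \operatorname{atan}{\left(\frac{x}{2} \right)}}{3} + 1.
Check: d/dx[- \frac{5 \log{\left(x^{4} + x^{2} + 6 \right)}}{3} - \frac{\sin{\left(x + \frac{\pi}{3} \right)}}{3} - \frac{2 \operatorname{atan}{\left(\frac{x}{2} \right)}}{3} + 1] = \frac{- x^{6} \cos{\left(x + \frac{\pi}{3} \right)} - 20 x^{5} - 5 x^{4} \cos{\left(x + \frac{\pi}{3} \right)} - 4 x^{4} - 90 x^{3} - 10 x^{2} \cos{\left(x + \frac{\pi}{3} \right)} - 4 x^{2} - 40 x - 24 \cos{\left(x + \frac{\pi}{3} \right)} - 24}{3 x^{6} + 15 x^{4} + 30 x^{2} + 72}, which equals G'(x).

G(x) = - \frac{5 \log{\left(x^{4} + x^{2} + 6 \right)}}{3} - \frac{\sin{\left(x + \frac{\pi}{3} \right)}}{3} - \frac{2 \operatorname{atan}{\left(\frac{x}{2} \right)}}{3} + 1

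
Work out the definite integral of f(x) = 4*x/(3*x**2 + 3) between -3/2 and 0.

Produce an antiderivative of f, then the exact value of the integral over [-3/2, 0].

f matches the chain-rule pattern g'(h)*h' with inner function h(x) = x**2 + 1; substituting u = h(x) collapses the integral.
F(x) = 2*log(x**2 + 1)/3 is an antiderivative of f.
Check: d/dx[2*log(x**2 + 1)/3] = 4*x/(3*x**2 + 3) = f(x).
F(0) = 0; F(-3/2) = 2*log(13/4)/3.
Integral = F(0) - F(-3/2) = -2*log(13/4)/3.

Antiderivative: F(x) = 2*log(x**2 + 1)/3; value = -2*log(13/4)/3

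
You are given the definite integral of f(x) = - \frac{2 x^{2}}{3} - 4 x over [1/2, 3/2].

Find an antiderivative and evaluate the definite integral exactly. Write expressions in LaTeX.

Antiderivative: F(x) = - \frac{2 x^{2} \left(x + 9\right)}{9}; value = - \frac{85}{18}

The integrand splits into summands that can be handled one at a time.
F(x) = - \frac{2 x^{2} \left(x + 9\right)}{9} is an antiderivative of f.
Check: d/dx[- \frac{2 x^{2} \left(x + 9\right)}{9}] = - \frac{2 x^{2}}{3} - 4 x = f(x).
F(3/2) = - \frac{21}{4}; F(1/2) = - \frac{19}{36}.
Integral = F(3/2) - F(1/2) = - \frac{85}{18}.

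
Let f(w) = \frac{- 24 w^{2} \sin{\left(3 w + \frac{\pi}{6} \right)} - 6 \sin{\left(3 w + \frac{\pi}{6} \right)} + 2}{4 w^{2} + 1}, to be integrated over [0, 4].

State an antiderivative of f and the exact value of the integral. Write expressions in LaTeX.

Check any antiderivative F(w) by computing F'(w) and comparing it with f(w).
F(w) = 2 \cos{\left(3 w + \frac{\pi}{6} \right)} + \operatorname{atan}{\left(2 w \right)} is an antiderivative of f.
Check: d/dw[2 \cos{\left(3 w + \frac{\pi}{6} \right)} + \operatorname{atan}{\left(2 w \right)}] = \frac{- 24 w^{2} \sin{\left(3 w + \frac{\pi}{6} \right)} - 6 \sin{\left(3 w + \frac{\pi}{6} \right)} + 2}{4 w^{2} + 1} = f(w).
F(4) = \operatorname{atan}{\left(8 \right)} + 2 \cos{\left(\frac{\pi}{6} + 12 \right)}; F(0) = \sqrt{3}.
Integral = F(4) - F(0) = - \sqrt{3} + \operatorname{atan}{\left(8 \right)} + 2 \cos{\left(\frac{\pi}{6} + 12 \right)}.

Antiderivative: F(w) = 2 \cos{\left(3 w + \frac{\pi}{6} \right)} + \operatorname{atan}{\left(2 w \right)}; value = - \sqrt{3} + \operatorname{atan}{\left(8 \right)} + 2 \cos{\left(\frac{\pi}{6} + 12 \right)}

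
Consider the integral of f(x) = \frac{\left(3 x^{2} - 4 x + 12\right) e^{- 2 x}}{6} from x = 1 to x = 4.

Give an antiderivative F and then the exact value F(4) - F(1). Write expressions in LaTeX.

f has the shape u'v + uv' for u = - \frac{x^{2}}{4} + \frac{x}{12} - \frac{23}{24} and v = e^{- 2 x} — it is the derivative of the product u*v.
F(x) = - \frac{\left(6 x^{2} - 2 x + 23\right) e^{- 2 x}}{24} is an antiderivative of f.
Check: d/dx[- \frac{\left(6 x^{2} - 2 x + 23\right) e^{- 2 x}}{24}] = \frac{\left(3 x^{2} - 4 x + 12\right) e^{- 2 x}}{6} = f(x).
F(4) = - \frac{37}{8 e^{8}}; F(1) = - \frac{9}{8 e^{2}}.
Integral = F(4) - F(1) = - \frac{37}{8 e^{8}} + \frac{9}{8 e^{2}}.

Antiderivative: F(x) = - \frac{\left(6 x^{2} - 2 x + 23\right) e^{- 2 x}}{24}; value = - \frac{37}{8 e^{8}} + \frac{9}{8 e^{2}}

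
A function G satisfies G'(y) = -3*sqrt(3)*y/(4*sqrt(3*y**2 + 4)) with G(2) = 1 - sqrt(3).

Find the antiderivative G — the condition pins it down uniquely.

G(y) = 1 - 3*sqrt(y**2 + 4/3)/4

The substitution u = y**2 + 4/3 works: G'(y) is exactly (dG/du)*(du/dy) for that inner function.
A general antiderivative is -3*sqrt(y**2 + 4/3)/4 + C.
The condition gives C = 1 - sqrt(3) - (-sqrt(3)) = 1.
So G(y) = 1 - 3*sqrt(y**2 + 4/3)/4.
Check: d/dy[1 - 3*sqrt(y**2 + 4/3)/4] = -3*sqrt(3)*y/(4*sqrt(3*y**2 + 4)) = G'(y).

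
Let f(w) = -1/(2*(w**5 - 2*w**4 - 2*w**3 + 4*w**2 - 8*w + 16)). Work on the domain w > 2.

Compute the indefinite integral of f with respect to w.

The denominator factors as 2*(w - 2)**2*(w + 2)*(w**2 + 2); partial fractions split f into directly integrable pieces: -(w + 2)/(72*(w**2 + 2)) - 1/(192*(w + 2)) + 11/(576*(w - 2)) - 1/(48*(w - 2)**2).
Check: d/dw[-(-11*w*log(w - 2) + 3*w*log(w + 2) + 4*w*log(w**2 + 2) + 8*sqrt(2)*w*atan(sqrt(2)*w/2) + 22*log(w - 2) - 6*log(w + 2) - 8*log(w**2 + 2) - 16*sqrt(2)*atan(sqrt(2)*w/2) - 12)/(576*(w - 2))] = -1/(2*w**5 - 4*w**4 - 4*w**3 + 8*w**2 - 16*w + 32), which equals f(w).

F(w) = -(-11*w*log(w - 2) + 3*w*log(w + 2) + 4*w*log(w**2 + 2) + 8*sqrt(2)*w*atan(sqrt(2)*w/2) + 22*log(w - 2) - 6*log(w + 2) - 8*log(w**2 + 2) - 16*sqrt(2)*atan(sqrt(2)*w/2) - 12)/(576*(w - 2)) + C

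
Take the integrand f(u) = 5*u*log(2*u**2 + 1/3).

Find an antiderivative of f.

Recover f(u) by differentiating a candidate F(u); any mismatch rules it out.
Check: d/du[5*u**2*log(2*u**2 + 1/3)/2 - 5*u**2/2 + 5*log(6*u**2 + 1)/12] = 5*u*log(2*u**2 + 1/3) = f(u).

An antiderivative is F(u) = 5*u**2*log(2*u**2 + 1/3)/2 - 5*u**2/2 + 5*log(6*u**2 + 1)/12.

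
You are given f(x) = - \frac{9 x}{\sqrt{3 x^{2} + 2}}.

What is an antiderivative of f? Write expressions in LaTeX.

The substitution u = 3 x^{2} + 2 works: f is exactly (dF/du)*(du/dx) for that inner function.
Check: d/dx[- 3 \sqrt{3 x^{2} + 2}] = - \frac{9 x}{\sqrt{3 x^{2} + 2}} = f(x).

An antiderivative is F(x) = - 3 \sqrt{3 x^{2} + 2}.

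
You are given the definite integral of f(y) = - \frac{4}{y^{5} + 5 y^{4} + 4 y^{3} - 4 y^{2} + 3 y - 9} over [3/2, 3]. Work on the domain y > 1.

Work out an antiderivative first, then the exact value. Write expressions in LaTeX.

Factor the denominator (\left(y - 1\right) \left(y + 3\right)^{2} \left(y^{2} + 1\right)) and decompose: f = \frac{y + 7}{25 \left(y^{2} + 1\right)} + \frac{17}{200 \left(y + 3\right)} + \frac{1}{10 \left(y + 3\right)^{2}} - \frac{1}{8 \left(y - 1\right)}; each piece integrates to a log, atan, or power term.
F(y) = \frac{- 25 \left(y + 3\right) \log{\left(y - 1 \right)} + 17 \left(y + 3\right) \log{\left(y + 3 \right)} + 4 \left(y + 3\right) \log{\left(y^{2} + 1 \right)} + 56 \left(y + 3\right) \operatorname{atan}{\left(y \right)} - 20}{200 \left(y + 3\right)} is an antiderivative of f.
Check: d/dy[\frac{- 25 \left(y + 3\right) \log{\left(y - 1 \right)} + 17 \left(y + 3\right) \log{\left(y + 3 \right)} + 4 \left(y + 3\right) \log{\left(y^{2} + 1 \right)} + 56 \left(y + 3\right) \operatorname{atan}{\left(y \right)} - 20}{200 \left(y + 3\right)}] = - \frac{4}{y^{5} + 5 y^{4} + 4 y^{3} - 4 y^{2} + 3 y - 9} = f(y).
F(3) = - \frac{\log{\left(2 \right)}}{8} - \frac{1}{60} + \frac{\log{\left(10 \right)}}{50} + \frac{17 \log{\left(6 \right)}}{200} + \frac{7 \operatorname{atan}{\left(3 \right)}}{25}; F(3/2) = - \frac{1}{45} + \frac{\log{\left(\frac{13}{4} \right)}}{50} + \frac{\log{\left(2 \right)}}{8} + \frac{17 \log{\left(\frac{9}{2} \right)}}{200} + \frac{7 \operatorname{atan}{\left(\frac{3}{2} \right)}}{25}.
Integral = F(3) - F(3/2) = - \frac{7 \operatorname{atan}{\left(\frac{3}{2} \right)}}{25} - \frac{\log{\left(2 \right)}}{4} - \frac{17 \log{\left(\frac{9}{2} \right)}}{200} - \frac{\log{\left(\frac{13}{4} \right)}}{50} + \frac{1}{180} + \frac{\log{\left(10 \right)}}{50} + \frac{17 \log{\left(6 \right)}}{200} + \frac{7 \operatorname{atan}{\left(3 \right)}}{25}.

Antiderivative: F(y) = \frac{- 25 \left(y + 3\right) \log{\left(y - 1 \right)} + 17 \left(y + 3\right) \log{\left(y + 3 \right)} + 4 \left(y + 3\right) \log{\left(y^{2} + 1 \right)} + 56 \left(y + 3\right) \operatorname{atan}{\left(y \right)} - 20}{200 \left(y + 3\right)}; value = - \frac{7 \operatorname{atan}{\left(\frac{3}{2} \right)}}{25} - \frac{\log{\left(2 \right)}}{4} - \frac{17 \log{\left(\frac{9}{2} \right)}}{200} - \frac{\log{\left(\frac{13}{4} \right)}}{50} + \frac{1}{180} + \frac{\log{\left(10 \right)}}{50} + \frac{17 \log{\left(6 \right)}}{200} + \frac{7 \operatorname{atan}{\left(3 \right)}}{25}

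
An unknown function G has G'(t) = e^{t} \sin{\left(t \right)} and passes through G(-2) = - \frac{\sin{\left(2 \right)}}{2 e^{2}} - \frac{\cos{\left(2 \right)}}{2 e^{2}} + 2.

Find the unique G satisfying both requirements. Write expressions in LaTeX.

G(t) = \frac{e^{t} \sin{\left(t \right)}}{2} - \frac{e^{t} \cos{\left(t \right)}}{2} + 2

Whatever form G(t) takes, its d/dt must return the stated G'(t).
A general antiderivative is \frac{e^{t} \sin{\left(t \right)}}{2} - \frac{e^{t} \cos{\left(t \right)}}{2} + C.
The condition gives C = - \frac{\sin{\left(2 \right)}}{2 e^{2}} - \frac{\cos{\left(2 \right)}}{2 e^{2}} + 2 - (- \frac{\sin{\left(2 \right)}}{2 e^{2}} - \frac{\cos{\left(2 \right)}}{2 e^{2}}) = 2.
So G(t) = \frac{e^{t} \sin{\left(t \right)}}{2} - \frac{e^{t} \cos{\left(t \right)}}{2} + 2.
Check: d/dt[\frac{e^{t} \sin{\left(t \right)}}{2} - \frac{e^{t} \cos{\left(t \right)}}{2} + 2] = e^{t} \sin{\left(t \right)} = G'(t).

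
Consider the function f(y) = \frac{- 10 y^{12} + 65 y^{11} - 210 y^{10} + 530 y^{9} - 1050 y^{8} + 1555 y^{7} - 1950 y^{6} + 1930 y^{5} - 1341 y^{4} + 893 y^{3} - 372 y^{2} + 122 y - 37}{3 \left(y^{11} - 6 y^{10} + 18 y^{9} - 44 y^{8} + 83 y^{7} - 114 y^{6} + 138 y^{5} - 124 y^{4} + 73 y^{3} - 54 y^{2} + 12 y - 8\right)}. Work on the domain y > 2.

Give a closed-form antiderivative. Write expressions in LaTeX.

An antiderivative is F(y) = - \frac{20 y^{8} - 100 y^{7} + 205 y^{6} - 320 y^{5} + 395 y^{4} - 160 y^{3} - 35 y^{2} - 20 y - 54}{12 \left(y - 2\right)^{2} \left(y^{4} + 3 y^{2} + 1\right)}.

Whatever form F(y) takes, F'(y) = f(y) is non-negotiable.
Check: d/dy[- \frac{20 y^{8} - 100 y^{7} + 205 y^{6} - 320 y^{5} + 395 y^{4} - 160 y^{3} - 35 y^{2} - 20 y - 54}{12 \left(y - 2\right)^{2} \left(y^{4} + 3 y^{2} + 1\right)}] = \frac{- 10 y^{12} + 65 y^{11} - 210 y^{10} + 530 y^{9} - 1050 y^{8} + 1555 y^{7} - 1950 y^{6} + 1930 y^{5} - 1341 y^{4} + 893 y^{3} - 372 y^{2} + 122 y - 37}{3 y^{11} - 18 y^{10} + 54 y^{9} - 132 y^{8} + 249 y^{7} - 342 y^{6} + 414 y^{5} - 372 y^{4} + 219 y^{3} - 162 y^{2} + 36 y - 24}, which equals f(y).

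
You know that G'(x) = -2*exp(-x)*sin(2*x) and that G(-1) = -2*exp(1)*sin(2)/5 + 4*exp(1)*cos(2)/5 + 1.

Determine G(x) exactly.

G(x) = (5*exp(x) + 2*sin(2*x) + 4*cos(2*x))*exp(-x)/5

A candidate passes only if d/dx[G] lands on the given G'(x) exactly.
A general antiderivative is 2*exp(-x)*sin(2*x)/5 + 4*exp(-x)*cos(2*x)/5 + C.
The condition gives C = -2*exp(1)*sin(2)/5 + 4*exp(1)*cos(2)/5 + 1 - (-2*exp(1)*sin(2)/5 + 4*exp(1)*cos(2)/5) = 1.
So G(x) = (5*exp(x) + 2*sin(2*x) + 4*cos(2*x))*exp(-x)/5.
Check: d/dx[(5*exp(x) + 2*sin(2*x) + 4*cos(2*x))*exp(-x)/5] = -2*exp(-x)*sin(2*x) = G'(x).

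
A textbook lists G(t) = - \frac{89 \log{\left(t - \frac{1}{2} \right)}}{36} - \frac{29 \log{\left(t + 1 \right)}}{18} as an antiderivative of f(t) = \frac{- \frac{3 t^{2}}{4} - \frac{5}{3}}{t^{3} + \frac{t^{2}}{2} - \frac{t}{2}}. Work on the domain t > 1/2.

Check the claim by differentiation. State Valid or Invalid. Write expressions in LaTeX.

Invalid: d/dt[G] - f = - \frac{10}{3 t}, which is not 0.

d/dt[G] = \frac{- 49 t - 20}{12 t^{2} + 6 t - 6}
d/dt[G] - f(t) = - \frac{10}{3 t} != 0.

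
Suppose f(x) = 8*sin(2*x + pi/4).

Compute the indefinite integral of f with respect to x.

Differentiate the proposed F(x) back; it has to land on f(x) exactly.
Check: d/dx[-4*cos(2*x + pi/4)] = 8*sin(2*x + pi/4) = f(x).

F(x) = -4*cos(2*x + pi/4) + C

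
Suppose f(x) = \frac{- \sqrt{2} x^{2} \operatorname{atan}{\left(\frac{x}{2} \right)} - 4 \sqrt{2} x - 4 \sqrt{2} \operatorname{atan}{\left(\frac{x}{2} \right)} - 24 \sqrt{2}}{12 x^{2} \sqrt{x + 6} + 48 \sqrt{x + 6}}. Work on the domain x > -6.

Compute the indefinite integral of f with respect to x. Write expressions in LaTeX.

f has the shape u'v + uv' for u = - \frac{\sqrt{\frac{x}{2} + 3}}{3} and v = \operatorname{atan}{\left(\frac{x}{2} \right)} — it is the derivative of the product u*v.
Check: d/dx[- \frac{\sqrt{2} \sqrt{x + 6} \operatorname{atan}{\left(\frac{x}{2} \right)}}{6}] = \frac{- \sqrt{2} x^{2} \operatorname{atan}{\left(\frac{x}{2} \right)} - 4 \sqrt{2} x - 4 \sqrt{2} \operatorname{atan}{\left(\frac{x}{2} \right)} - 24 \sqrt{2}}{12 x^{2} \sqrt{x + 6} + 48 \sqrt{x + 6}} = f(x).

F(x) = - \frac{\sqrt{2} \sqrt{x + 6} \operatorname{atan}{\left(\frac{x}{2} \right)}}{6} + C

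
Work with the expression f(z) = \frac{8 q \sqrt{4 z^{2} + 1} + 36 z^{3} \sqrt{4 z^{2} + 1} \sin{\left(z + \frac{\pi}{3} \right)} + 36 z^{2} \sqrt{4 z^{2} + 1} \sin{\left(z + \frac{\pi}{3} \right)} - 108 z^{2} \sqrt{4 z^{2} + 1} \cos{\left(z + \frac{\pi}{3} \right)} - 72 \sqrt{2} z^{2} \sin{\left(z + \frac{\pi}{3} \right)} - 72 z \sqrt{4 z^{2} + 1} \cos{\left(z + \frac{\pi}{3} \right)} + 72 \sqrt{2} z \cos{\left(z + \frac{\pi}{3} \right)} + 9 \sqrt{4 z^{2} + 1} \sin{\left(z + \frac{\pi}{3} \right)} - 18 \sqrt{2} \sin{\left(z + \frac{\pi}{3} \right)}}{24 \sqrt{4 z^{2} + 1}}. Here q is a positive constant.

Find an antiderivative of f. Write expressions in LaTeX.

An antiderivative is F(z) = \frac{q z}{3} + \frac{3 \left(- z^{3} - z^{2} + \sqrt{2 z^{2} + \frac{1}{2}} - \frac{1}{4}\right) \cos{\left(z + \frac{\pi}{3} \right)}}{2}.

Whatever form F(z) takes, F'(z) = f(z) is non-negotiable.
Check: d/dz[\frac{q z}{3} + \frac{3 \left(- z^{3} - z^{2} + \sqrt{2 z^{2} + \frac{1}{2}} - \frac{1}{4}\right) \cos{\left(z + \frac{\pi}{3} \right)}}{2}] = \frac{\sqrt{2} \left(8 \sqrt{2} q \sqrt{4 z^{2} + 1} + 36 \sqrt{2} z^{3} \sqrt{4 z^{2} + 1} \sin{\left(z + \frac{\pi}{3} \right)} + 36 \sqrt{2} z^{2} \sqrt{4 z^{2} + 1} \sin{\left(z + \frac{\pi}{3} \right)} - 108 \sqrt{2} z^{2} \sqrt{4 z^{2} + 1} \cos{\left(z + \frac{\pi}{3} \right)} - 144 z^{2} \sin{\left(z + \frac{\pi}{3} \right)} - 72 \sqrt{2} z \sqrt{4 z^{2} + 1} \cos{\left(z + \frac{\pi}{3} \right)} + 144 z \cos{\left(z + \frac{\pi}{3} \right)} + 9 \sqrt{2} \sqrt{4 z^{2} + 1} \sin{\left(z + \frac{\pi}{3} \right)} - 36 \sin{\left(z + \frac{\pi}{3} \right)}\right)}{48 \sqrt{4 z^{2} + 1}}, which equals f(z).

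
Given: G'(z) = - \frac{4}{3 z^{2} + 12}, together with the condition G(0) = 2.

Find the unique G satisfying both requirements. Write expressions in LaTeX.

G(z) = \frac{2 \left(3 - \operatorname{atan}{\left(\frac{z}{2} \right)}\right)}{3}

Differentiate the proposed G(z) back; it has to land on the given G'(z).
A general antiderivative is - \frac{2 \operatorname{atan}{\left(\frac{z}{2} \right)}}{3} + C.
The condition gives C = 2 - (0) = 2.
So G(z) = \frac{2 \left(3 - \operatorname{atan}{\left(\frac{z}{2} \right)}\right)}{3}.
Check: d/dz[\frac{2 \left(3 - \operatorname{atan}{\left(\frac{z}{2} \right)}\right)}{3}] = - \frac{4}{3 z^{2} + 12} = G'(z).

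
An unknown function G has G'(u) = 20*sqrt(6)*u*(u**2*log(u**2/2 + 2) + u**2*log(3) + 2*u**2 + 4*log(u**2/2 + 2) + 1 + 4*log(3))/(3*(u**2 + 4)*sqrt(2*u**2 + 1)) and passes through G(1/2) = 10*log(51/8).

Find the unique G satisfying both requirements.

G(u) = sqrt(2)*(20*sqrt(3)*sqrt(2*u**2 + 1)*log(u**2/2 + 2) + 20*sqrt(3)*sqrt(2*u**2 + 1)*log(3))/6

G'(u) has the shape v'r + vr' for v = 20*sqrt(3*u**2 + 3/2)/3 and r = log(3*u**2/2 + 6) — it is the derivative of the product v*r.
A general antiderivative is 20*sqrt(3*u**2 + 3/2)*log(3*u**2/2 + 6)/3 + C.
The condition gives C = 10*log(51/8) - (10*log(51/8)) = 0.
So G(u) = sqrt(2)*(20*sqrt(3)*sqrt(2*u**2 + 1)*log(u**2/2 + 2) + 20*sqrt(3)*sqrt(2*u**2 + 1)*log(3))/6.
Check: d/du[sqrt(2)*(20*sqrt(3)*sqrt(2*u**2 + 1)*log(u**2/2 + 2) + 20*sqrt(3)*sqrt(2*u**2 + 1)*log(3))/6] = (20*sqrt(6)*u**3*log(u**2/2 + 2) + 20*sqrt(6)*u**3*log(3) + 40*sqrt(6)*u**3 + 80*sqrt(6)*u*log(u**2/2 + 2) + 20*sqrt(6)*u + 80*sqrt(6)*u*log(3))/(3*u**2*sqrt(2*u**2 + 1) + 12*sqrt(2*u**2 + 1)), which equals G'(u).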